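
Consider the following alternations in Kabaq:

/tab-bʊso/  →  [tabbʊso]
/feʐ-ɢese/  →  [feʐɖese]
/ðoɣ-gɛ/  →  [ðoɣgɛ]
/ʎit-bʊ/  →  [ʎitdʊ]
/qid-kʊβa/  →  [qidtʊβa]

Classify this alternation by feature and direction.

progressive place assimilation

The segment that alternates is /ɢ/, which surfaces as [ɖ] when adjacent to /ʐ/.
/ɢ/ is uvular while /ʐ/ is retroflex; the output [ɖ] is retroflex, matching the trigger — so the feature that spreads is place.
Manner and voice are unchanged, so the assimilation is partial, not total.
The other alternating forms pattern the same way: /b/ → [d] after /t/ (bilabial → alveolar, matching alveolar); /k/ → [t] after /d/ (velar → alveolar, matching alveolar) — only place changes, and always toward the preceding segment.
No alternation appears in [tabbʊso], [ðoɣgɛ]: there the adjacent consonants already agree in place (/b/ and /b/ are both bilabial; /g/ and /ɣ/ are both velar), so these forms are consistent with the same rule.
Since the segment that changes follows the conditioning segment, the assimilation is progressive.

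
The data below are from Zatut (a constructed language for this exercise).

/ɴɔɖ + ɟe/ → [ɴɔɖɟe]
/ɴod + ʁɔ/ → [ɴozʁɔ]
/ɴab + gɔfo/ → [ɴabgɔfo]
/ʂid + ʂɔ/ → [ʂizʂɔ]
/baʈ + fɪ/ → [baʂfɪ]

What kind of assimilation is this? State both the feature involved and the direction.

regressive manner assimilation

The segment that alternates is /d/, which surfaces as [z] when adjacent to /ʁ/.
The change stop → fricative matches the manner of the following /ʁ/, identifying this as manner assimilation.
Place and voice are unchanged, so the assimilation is partial, not total.
Checking the remaining alternations: /d/ → [z] before /ʂ/ (stop → fricative, matching a fricative); /ʈ/ → [ʂ] before /f/ (stop → fricative, matching a fricative) — only manner changes, and always toward the following segment.
Nothing changes in [ɴɔɖɟe], [ɴabgɔfo]: there the adjacent consonants already agree in manner (/ɖ/ and /ɟ/ are both stops; /b/ and /g/ are both stops), so these forms are consistent with the same rule.
Since the segment that changes precedes the conditioning segment, the assimilation is regressive.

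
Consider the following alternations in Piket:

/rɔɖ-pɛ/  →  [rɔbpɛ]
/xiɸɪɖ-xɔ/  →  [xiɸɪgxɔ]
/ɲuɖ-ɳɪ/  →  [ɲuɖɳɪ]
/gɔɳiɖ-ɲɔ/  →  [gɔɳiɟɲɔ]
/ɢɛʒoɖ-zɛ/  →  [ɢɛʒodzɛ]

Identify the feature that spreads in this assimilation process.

The segment that alternates is /ɖ/, which surfaces as [b] when adjacent to /p/.
The change retroflex → bilabial matches the place of the following /p/, identifying this as place assimilation.
Checking the remaining alternations: /ɖ/ → [g] before /x/ (retroflex → velar, matching velar); /ɖ/ → [ɟ] before /ɲ/ (retroflex → palatal, matching palatal); /ɖ/ → [d] before /z/ (retroflex → alveolar, matching alveolar) — only place changes, and always toward the following segment.
No alternation appears in [ɲuɖɳɪ]: there the adjacent consonants already agree in place (/ɖ/ and /ɳ/ are both retroflex), so this form is consistent with the same rule.

place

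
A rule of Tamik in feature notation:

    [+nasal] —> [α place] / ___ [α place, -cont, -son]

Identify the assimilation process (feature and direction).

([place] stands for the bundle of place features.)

regressive place assimilation

The rule copies the place features (abbreviated [place]) from the environment onto the target, so the assimilating feature is place.
The conditioning segment sits to the right of the focus bar, meaning the trigger follows the segment that changes — regressive assimilation.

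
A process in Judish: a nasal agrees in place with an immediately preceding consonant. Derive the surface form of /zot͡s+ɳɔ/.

[zot͡snɔ]

/ɳ/ is a voiced retroflex nasal. The preceding trigger /t͡s/ is alveolar, so /ɳ/ must become alveolar as well.
The voiced alveolar nasal is [n], so /ɳ/ → [n].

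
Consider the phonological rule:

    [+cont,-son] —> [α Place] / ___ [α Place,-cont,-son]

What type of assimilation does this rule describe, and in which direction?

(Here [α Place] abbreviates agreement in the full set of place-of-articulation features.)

The rule copies the place features (abbreviated [Place]) from the environment onto the target, so the assimilating feature is place.
Since the environment is written after the underscore, the trigger follows the target; the direction is regressive.

regressive place assimilation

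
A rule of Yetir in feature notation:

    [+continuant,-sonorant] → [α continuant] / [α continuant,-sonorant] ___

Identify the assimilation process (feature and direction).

progressive manner assimilation

The shared variable α links the value of [continuant] on the target to that of the neighbouring obstruent. [continuant] distinguishes stops from fricatives — a manner-of-articulation feature — so this is manner assimilation.
The conditioning segment sits to the left of the focus bar, meaning the trigger precedes the segment that changes — progressive assimilation.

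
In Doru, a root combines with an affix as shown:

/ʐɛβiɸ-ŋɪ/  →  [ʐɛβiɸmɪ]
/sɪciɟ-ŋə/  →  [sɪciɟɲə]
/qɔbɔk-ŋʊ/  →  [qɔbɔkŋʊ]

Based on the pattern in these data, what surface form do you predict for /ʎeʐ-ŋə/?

The data show progressive place assimilation: /ŋ/ → [m] after /ɸ/; /ŋ/ → [ɲ] after /ɟ/. In each pair only place changes, matching the preceding consonant, while manner and voice stay constant.
No alternation appears in [qɔbɔkŋʊ]: there the adjacent consonants already agree in place (/ŋ/ and /k/ are both velar), so this form is consistent with the same rule.
/ŋ/ is a voiced velar nasal. The preceding trigger /ʐ/ is retroflex, so /ŋ/ must become retroflex as well.
Changing only its place to retroflex gives [ɳ] — the voiced retroflex nasal.

[ʎeʐɳə]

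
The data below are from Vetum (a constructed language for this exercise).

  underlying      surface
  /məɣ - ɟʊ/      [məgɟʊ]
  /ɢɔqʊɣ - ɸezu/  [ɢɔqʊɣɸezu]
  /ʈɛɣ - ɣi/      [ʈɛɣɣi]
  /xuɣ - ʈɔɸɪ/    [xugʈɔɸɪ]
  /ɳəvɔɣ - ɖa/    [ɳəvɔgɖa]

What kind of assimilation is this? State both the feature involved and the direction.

regressive manner assimilation

Underlying /ɣ/ is realised as [g] next to /ɟ/; /ɟ/ itself does not change.
/ɣ/ is a fricative while /ɟ/ is a stop; the output [g] is a stop, matching the trigger — so the feature that spreads is manner.
Place and voice are unchanged, so the assimilation is partial, not total.
The other alternating forms pattern the same way: /ɣ/ → [g] before /ʈ/ (fricative → stop, matching a stop); /ɣ/ → [g] before /ɖ/ (fricative → stop, matching a stop) — only manner changes, and always toward the following segment.
No alternation appears in [ɢɔqʊɣɸezu], [ʈɛɣɣi]: there the adjacent consonants already agree in manner (/ɣ/ and /ɸ/ are both fricatives; /ɣ/ and /ɣ/ are both fricatives), so these forms are consistent with the same rule.
Since the segment that changes precedes the conditioning segment, the assimilation is regressive.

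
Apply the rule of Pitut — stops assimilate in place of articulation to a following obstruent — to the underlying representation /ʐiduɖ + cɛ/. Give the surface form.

[ʐiduɟcɛ]

The rule targets /ɖ/ (voiced retroflex stop), which sits before the trigger /c/ (palatal).
A voiced palatal stop is [ɟ], so the surface segment is [ɟ].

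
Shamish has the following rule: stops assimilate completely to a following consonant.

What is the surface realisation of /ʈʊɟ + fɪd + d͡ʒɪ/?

/ɟ/ is the segment targeted by the rule; it sits immediately before /f/, so it assimilates completely and surfaces as [f].
The same rule applies at the second boundary: /d/ → [d͡ʒ] next to /d͡ʒ/.

[ʈʊffɪd͡ʒd͡ʒɪ]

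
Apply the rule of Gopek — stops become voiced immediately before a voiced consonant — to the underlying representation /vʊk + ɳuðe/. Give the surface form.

[vʊgɳuðe]

The rule targets /k/ (voiceless velar stop), which sits before the trigger /ɳ/ (voiced).
The voiced velar stop is [g], so /k/ → [g].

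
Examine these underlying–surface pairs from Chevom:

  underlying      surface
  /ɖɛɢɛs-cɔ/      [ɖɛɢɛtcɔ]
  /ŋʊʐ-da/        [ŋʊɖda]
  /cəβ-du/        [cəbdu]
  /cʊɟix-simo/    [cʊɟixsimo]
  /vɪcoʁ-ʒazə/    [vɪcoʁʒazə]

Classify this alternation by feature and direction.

Comparing underlying and surface forms, /s/ → [t] is the alternation; the neighbouring /c/ is constant.
The change fricative → stop matches the manner of the following /c/, identifying this as manner assimilation.
Place and voice are unchanged, so the assimilation is partial, not total.
Checking the remaining alternations: /ʐ/ → [ɖ] before /d/ (fricative → stop, matching a stop); /β/ → [b] before /d/ (fricative → stop, matching a stop) — only manner changes, and always toward the following segment.
No alternation appears in [cʊɟixsimo], [vɪcoʁʒazə]: there the adjacent consonants already agree in manner (/x/ and /s/ are both fricatives; /ʁ/ and /ʒ/ are both fricatives), so these forms are consistent with the same rule.
The trigger is the following segment, so the direction is regressive (anticipatory).

regressive manner assimilation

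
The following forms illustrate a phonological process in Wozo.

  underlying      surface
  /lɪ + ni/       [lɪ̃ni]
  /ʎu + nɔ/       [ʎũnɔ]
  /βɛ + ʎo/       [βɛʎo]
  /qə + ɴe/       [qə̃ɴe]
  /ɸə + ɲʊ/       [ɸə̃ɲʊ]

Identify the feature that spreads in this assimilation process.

The vowel /ɪ/ surfaces as nasalised [ɪ̃] next to the following nasal /n/ — it has acquired the [+nasal] feature of its neighbour.
Likewise in the remaining data: /u/ → [ũ] before /n/; /ə/ → [ə̃] before /ɴ/; /ə/ → [ə̃] before /ɲ/ — each time a vowel is nasalised next to a following nasal.
No change occurs in [βɛʎo] because the vowel at the boundary is adjacent to an oral consonant, not a nasal (/ɛ/ next to /ʎ/).

nasality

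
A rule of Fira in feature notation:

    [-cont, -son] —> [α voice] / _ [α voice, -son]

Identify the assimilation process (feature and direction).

The shared variable α links the value of [voice] on the target to the same value on the neighbouring segment, so voicing is the feature that assimilates.
Since the environment is written after the underscore, the trigger follows the target; the direction is regressive.

regressive voicing assimilation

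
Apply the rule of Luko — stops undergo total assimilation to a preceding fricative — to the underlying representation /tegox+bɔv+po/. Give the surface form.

[tegoxxɔvvo]

/b/ is the segment targeted by the rule; it sits immediately after /x/, so it assimilates completely and surfaces as [x].
At the second juncture, /p/ likewise becomes [v] adjacent to /v/.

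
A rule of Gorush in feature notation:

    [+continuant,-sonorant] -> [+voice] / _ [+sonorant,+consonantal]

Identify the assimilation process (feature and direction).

The structural change is [+voice], and the conditioning segment [+sonorant,+consonantal] (a sonorant consonant) is itself voiced, so the target comes to share the voicing of its neighbour — voicing assimilation.
Since the environment is written after the underscore, the trigger follows the target; the direction is regressive.

regressive voicing assimilation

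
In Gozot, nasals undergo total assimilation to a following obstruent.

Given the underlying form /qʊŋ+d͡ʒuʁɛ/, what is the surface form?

/ŋ/ is the segment targeted by the rule; it sits immediately before /d͡ʒ/, so it assimilates completely and surfaces as [d͡ʒ].

[qʊd͡ʒd͡ʒuʁɛ]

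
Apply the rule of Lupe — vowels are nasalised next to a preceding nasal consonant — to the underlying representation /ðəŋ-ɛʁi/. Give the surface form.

[ðəŋɛ̃ʁi]

The vowel /ɛ/ is adjacent to the preceding nasal /ŋ/, so it acquires [+nasal] and surfaces as [ɛ̃].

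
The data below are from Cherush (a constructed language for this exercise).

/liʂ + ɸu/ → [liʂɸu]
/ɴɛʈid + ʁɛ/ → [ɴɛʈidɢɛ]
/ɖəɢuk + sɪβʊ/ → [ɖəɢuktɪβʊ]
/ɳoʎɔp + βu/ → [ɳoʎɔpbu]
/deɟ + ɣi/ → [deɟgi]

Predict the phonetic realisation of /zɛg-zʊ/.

[zɛgdʊ]

The data show progressive manner assimilation: /ʁ/ → [ɢ] after /d/; /s/ → [t] after /k/; /β/ → [b] after /p/; /ɣ/ → [g] after /ɟ/. In each pair only manner changes, matching the preceding consonant, while place and voice stay constant.
Nothing changes in [liʂɸu]: there the adjacent consonants already agree in manner (/ɸ/ and /ʂ/ are both fricatives), so this form is consistent with the same rule.
/z/ is a voiced alveolar fricative. The preceding trigger /g/ is a stop, so /z/ must become a stop as well.
Changing only its manner to stop gives [d] — the voiced alveolar stop.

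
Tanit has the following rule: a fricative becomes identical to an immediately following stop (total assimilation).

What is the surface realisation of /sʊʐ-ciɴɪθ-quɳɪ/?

/ʐ/ is the segment targeted by the rule; it sits immediately before /c/, so it assimilates completely and surfaces as [c].
At the second juncture, /θ/ likewise becomes [q] adjacent to /q/.

[sʊcciɴɪqquɳɪ]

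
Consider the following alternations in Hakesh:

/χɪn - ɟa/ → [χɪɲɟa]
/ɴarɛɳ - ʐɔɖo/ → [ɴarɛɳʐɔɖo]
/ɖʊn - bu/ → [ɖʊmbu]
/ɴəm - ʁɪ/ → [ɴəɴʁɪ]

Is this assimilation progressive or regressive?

regressive

Comparing underlying and surface forms, /n/ → [ɲ] is the alternation; the neighbouring /ɟ/ is constant.
/n/ is alveolar while /ɟ/ is palatal; the output [ɲ] is palatal, matching the trigger — so the feature that spreads is place.
The same holds elsewhere in the data: /n/ → [m] before /b/ (alveolar → bilabial, matching bilabial); /m/ → [ɴ] before /ʁ/ (bilabial → uvular, matching uvular) — only place changes, and always toward the following segment.
Nothing changes in [ɴarɛɳʐɔɖo]: there the adjacent consonants already agree in place (/ɳ/ and /ʐ/ are both retroflex), so this form is consistent with the same rule.
Since the segment that changes precedes the conditioning segment, the assimilation is regressive.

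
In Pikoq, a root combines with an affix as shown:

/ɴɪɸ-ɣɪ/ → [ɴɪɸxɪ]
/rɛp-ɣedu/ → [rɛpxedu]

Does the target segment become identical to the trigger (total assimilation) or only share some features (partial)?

Underlying /ɣ/ is realised as [x] next to /ɸ/; /ɸ/ itself does not change.
The change voiced → voiceless matches the voicing of the preceding /ɸ/, identifying this as voicing assimilation.
Place and manner are unchanged, so the assimilation is partial, not total.
The other alternating form patterns the same way: /ɣ/ → [x] after /p/ (voiced → voiceless, matching voiceless) — only voicing changes, and always toward the preceding segment.

partial assimilation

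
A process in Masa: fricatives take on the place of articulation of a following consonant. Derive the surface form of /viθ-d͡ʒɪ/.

/θ/ is a voiceless dental fricative. The following trigger /d͡ʒ/ is postalveolar, so /θ/ must become postalveolar as well.
Changing only its place to postalveolar gives [ʃ] — the voiceless postalveolar fricative.

[viʃd͡ʒɪ]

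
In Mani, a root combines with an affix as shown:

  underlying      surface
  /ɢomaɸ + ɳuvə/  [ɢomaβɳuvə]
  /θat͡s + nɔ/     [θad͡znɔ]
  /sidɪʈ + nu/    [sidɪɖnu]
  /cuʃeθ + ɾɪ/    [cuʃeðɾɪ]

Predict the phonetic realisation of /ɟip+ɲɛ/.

The data show regressive voicing assimilation: /ɸ/ → [β] before /ɳ/; /t͡s/ → [d͡z] before /n/; /ʈ/ → [ɖ] before /n/; /θ/ → [ð] before /ɾ/. In each pair only voicing changes, matching the following consonant, while place and manner stay constant.
/p/ is a voiceless bilabial stop. The following trigger /ɲ/ is voiced, so /p/ must become voiced as well.
Changing only its voicing to voiced gives [b] — the voiced bilabial stop.

[ɟibɲɛ]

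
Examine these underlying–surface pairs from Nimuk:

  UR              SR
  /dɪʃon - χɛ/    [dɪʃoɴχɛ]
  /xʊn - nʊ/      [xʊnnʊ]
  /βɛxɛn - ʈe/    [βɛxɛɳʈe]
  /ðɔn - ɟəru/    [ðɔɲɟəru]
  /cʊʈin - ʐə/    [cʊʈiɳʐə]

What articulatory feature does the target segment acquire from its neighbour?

The segment that alternates is /n/, which surfaces as [ɴ] when adjacent to /χ/.
/n/ is alveolar while /χ/ is uvular; the output [ɴ] is uvular, matching the trigger — so the feature that spreads is place.
Checking the remaining alternations: /n/ → [ɳ] before /ʈ/ (alveolar → retroflex, matching retroflex); /n/ → [ɲ] before /ɟ/ (alveolar → palatal, matching palatal); /n/ → [ɳ] before /ʐ/ (alveolar → retroflex, matching retroflex) — only place changes, and always toward the following segment.
No alternation appears in [xʊnnʊ]: there the adjacent consonants already agree in place (/n/ and /n/ are both alveolar), so this form is consistent with the same rule.

place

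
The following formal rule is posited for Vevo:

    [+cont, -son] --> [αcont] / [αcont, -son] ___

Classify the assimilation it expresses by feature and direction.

progressive manner assimilation

The shared variable α links the value of [cont] on the target to that of the neighbouring obstruent. [cont] distinguishes stops from fricatives — a manner-of-articulation feature — so this is manner assimilation.
The conditioning segment sits to the left of the focus bar, meaning the trigger precedes the segment that changes — progressive assimilation.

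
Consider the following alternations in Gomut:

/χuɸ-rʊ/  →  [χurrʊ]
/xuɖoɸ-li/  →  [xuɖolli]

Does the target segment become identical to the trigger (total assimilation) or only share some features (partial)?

total assimilation

Comparing underlying and surface forms, /ɸ/ → [r] is the alternation; the neighbouring /r/ is constant.
The output [r] is identical to the trigger /r/ — every feature (place, manner, voicing) has been copied — so this is total assimilation.
The other form behaves the same way: /ɸ/ → [l] before /l/ — in each case the output is a copy of the following consonant.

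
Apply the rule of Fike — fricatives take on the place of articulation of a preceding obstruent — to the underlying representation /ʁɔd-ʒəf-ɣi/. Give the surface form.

The rule targets /ʒ/ (voiced postalveolar fricative), which sits after the trigger /d/ (alveolar).
A voiced alveolar fricative is [z], so the surface segment is [z].
At the second juncture, /ɣ/ likewise becomes [v] adjacent to /f/.

[ʁɔdzəfvi]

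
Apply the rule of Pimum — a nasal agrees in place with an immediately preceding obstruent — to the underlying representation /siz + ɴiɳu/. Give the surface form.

[sizniɳu]

/ɴ/ is a voiced uvular nasal. The preceding trigger /z/ is alveolar, so /ɴ/ must become alveolar as well.
Changing only its place to alveolar gives [n] — the voiced alveolar nasal.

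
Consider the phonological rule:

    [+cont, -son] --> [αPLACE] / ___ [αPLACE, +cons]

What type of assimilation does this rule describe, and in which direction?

regressive place assimilation

The shared variable α links the value of the place features (abbreviated [PLACE]) on the target to the same value on the neighbouring segment, so place is the feature that assimilates.
Since the environment is written after the underscore, the trigger follows the target; the direction is regressive.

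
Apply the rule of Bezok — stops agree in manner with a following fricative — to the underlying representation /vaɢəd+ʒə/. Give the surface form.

[vaɢəzʒə]

/d/ is a voiced alveolar stop. The following trigger /ʒ/ is a fricative, so /d/ must become a fricative as well.
The voiced alveolar fricative is [z], so /d/ → [z].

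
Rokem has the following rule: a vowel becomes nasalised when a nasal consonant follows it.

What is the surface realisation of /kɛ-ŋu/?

/ɛ/ sits next to the nasal /ŋ/ and is therefore nasalised to [ɛ̃].

[kɛ̃ŋu]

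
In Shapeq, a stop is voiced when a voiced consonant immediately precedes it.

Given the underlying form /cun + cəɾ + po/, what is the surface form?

/c/ is a voiceless palatal stop. The preceding trigger /n/ is voiced, so /c/ must become voiced as well.
A voiced palatal stop is [ɟ], so the surface segment is [ɟ].
The same rule applies at the second boundary: /p/ → [b] next to /ɾ/.

[cunɟəɾbo]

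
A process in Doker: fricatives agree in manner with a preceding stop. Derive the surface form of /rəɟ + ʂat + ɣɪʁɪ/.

/ʂ/ is a voiceless retroflex fricative. The preceding trigger /ɟ/ is a stop, so /ʂ/ must become a stop as well.
A voiceless retroflex stop is [ʈ], so the surface segment is [ʈ].
At the second juncture, /ɣ/ likewise becomes [g] adjacent to /t/.

[rəɟʈatgɪʁɪ]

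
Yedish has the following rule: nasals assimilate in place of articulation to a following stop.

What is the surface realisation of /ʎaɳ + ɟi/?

/ɳ/ is a voiced retroflex nasal. The following trigger /ɟ/ is palatal, so /ɳ/ must become palatal as well.
The voiced palatal nasal is [ɲ], so /ɳ/ → [ɲ].

[ʎaɲɟi]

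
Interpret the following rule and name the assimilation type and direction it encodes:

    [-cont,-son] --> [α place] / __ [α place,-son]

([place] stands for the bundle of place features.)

The rule copies the place features (abbreviated [place]) from the environment onto the target, so the assimilating feature is place.
Since the environment is written after the underscore, the trigger follows the target; the direction is regressive.

regressive place assimilation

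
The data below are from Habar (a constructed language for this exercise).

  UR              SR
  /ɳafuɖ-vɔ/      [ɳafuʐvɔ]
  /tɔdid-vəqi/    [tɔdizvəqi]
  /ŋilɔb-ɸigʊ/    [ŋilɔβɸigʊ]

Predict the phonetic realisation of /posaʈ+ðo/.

The data show regressive manner assimilation: /ɖ/ → [ʐ] before /v/; /d/ → [z] before /v/; /b/ → [β] before /ɸ/. In each pair only manner changes, matching the following consonant, while place and voice stay constant.
/ʈ/ is a voiceless retroflex stop. The following trigger /ð/ is a fricative, so /ʈ/ must become a fricative as well.
The voiceless retroflex fricative is [ʂ], so /ʈ/ → [ʂ].

[posaʂðo]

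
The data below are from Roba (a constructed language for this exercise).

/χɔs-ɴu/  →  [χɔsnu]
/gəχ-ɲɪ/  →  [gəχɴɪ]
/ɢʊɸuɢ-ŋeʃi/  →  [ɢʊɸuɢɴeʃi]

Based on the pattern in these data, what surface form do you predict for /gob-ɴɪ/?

[gobmɪ]

The data show progressive place assimilation: /ɴ/ → [n] after /s/; /ɲ/ → [ɴ] after /χ/; /ŋ/ → [ɴ] after /ɢ/. In each pair only place changes, matching the preceding consonant, while manner and voice stay constant.
/ɴ/ is a voiced uvular nasal. The preceding trigger /b/ is bilabial, so /ɴ/ must become bilabial as well.
Changing only its place to bilabial gives [m] — the voiced bilabial nasal.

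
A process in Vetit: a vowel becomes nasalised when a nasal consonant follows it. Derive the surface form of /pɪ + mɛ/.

[pɪ̃mɛ]

The vowel /ɪ/ is adjacent to the following nasal /m/, so it acquires [+nasal] and surfaces as [ɪ̃].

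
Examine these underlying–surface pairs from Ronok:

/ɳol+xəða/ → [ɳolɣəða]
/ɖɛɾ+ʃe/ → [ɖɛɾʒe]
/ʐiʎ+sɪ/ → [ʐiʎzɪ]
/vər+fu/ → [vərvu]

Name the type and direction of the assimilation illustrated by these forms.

Comparing underlying and surface forms, /x/ → [ɣ] is the alternation; the neighbouring /l/ is constant.
/x/ is voiceless while /l/ is voiced; the output [ɣ] is voiced, matching the trigger — so the feature that spreads is voicing.
Place and manner are unchanged, so the assimilation is partial, not total.
The same holds elsewhere in the data: /ʃ/ → [ʒ] after /ɾ/ (voiceless → voiced, matching voiced); /s/ → [z] after /ʎ/ (voiceless → voiced, matching voiced); /f/ → [v] after /r/ (voiceless → voiced, matching voiced) — only voicing changes, and always toward the preceding segment.
The trigger is the preceding segment, so the direction is progressive (perseverative).

progressive voicing assimilation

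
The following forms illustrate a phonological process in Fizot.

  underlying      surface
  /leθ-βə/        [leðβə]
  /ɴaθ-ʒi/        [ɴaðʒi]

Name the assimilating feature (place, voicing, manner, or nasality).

voicing

Underlying /θ/ is realised as [ð] next to /β/; /β/ itself does not change.
The change voiceless → voiced matches the voicing of the following /β/, identifying this as voicing assimilation.
The same holds elsewhere in the data: /θ/ → [ð] before /ʒ/ (voiceless → voiced, matching voiced) — only voicing changes, and always toward the following segment.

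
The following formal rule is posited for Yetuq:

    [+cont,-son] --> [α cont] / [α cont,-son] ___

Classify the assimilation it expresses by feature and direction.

The rule copies [cont] (continuancy) from the environment onto the target fricatives; since [±cont] encodes the stop/fricative manner contrast, the assimilating dimension is manner.
Since the environment is written before the underscore, the trigger precedes the target; the direction is progressive.

progressive manner assimilation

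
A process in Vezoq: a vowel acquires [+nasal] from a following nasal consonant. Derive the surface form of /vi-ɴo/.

[vĩɴo]

The vowel /i/ is adjacent to the following nasal /ɴ/, so it acquires [+nasal] and surfaces as [ĩ].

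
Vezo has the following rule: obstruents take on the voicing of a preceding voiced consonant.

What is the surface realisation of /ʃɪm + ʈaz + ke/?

The rule targets /ʈ/ (voiceless retroflex stop), which sits after the trigger /m/ (voiced).
A voiced retroflex stop is [ɖ], so the surface segment is [ɖ].
The same rule applies at the second boundary: /k/ → [g] next to /z/.

[ʃɪmɖazge]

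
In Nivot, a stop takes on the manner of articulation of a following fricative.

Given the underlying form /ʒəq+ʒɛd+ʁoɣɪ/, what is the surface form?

/q/ is a voiceless uvular stop. The following trigger /ʒ/ is a fricative, so /q/ must become a fricative as well.
The voiceless uvular fricative is [χ], so /q/ → [χ].
At the second juncture, /d/ likewise becomes [z] adjacent to /ʁ/.

[ʒəχʒɛzʁoɣɪ]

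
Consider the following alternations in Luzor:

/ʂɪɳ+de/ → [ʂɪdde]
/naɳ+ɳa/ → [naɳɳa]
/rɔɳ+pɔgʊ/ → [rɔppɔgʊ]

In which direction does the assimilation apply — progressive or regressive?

Underlying /ɳ/ is realised as [d] next to /d/; /d/ itself does not change.
The output [d] is identical to the trigger /d/ — every feature (place, manner, voicing) has been copied — so this is total assimilation.
The remaining alternation confirms this: /ɳ/ → [p] before /p/ — in each case the output is a copy of the following consonant.
In [naɳɳa] the two consonants at the boundary are already identical (/ɳ/ + /ɳ/), so the rule applies vacuously and nothing changes.
The trigger is the following segment, so the direction is regressive (anticipatory).

regressive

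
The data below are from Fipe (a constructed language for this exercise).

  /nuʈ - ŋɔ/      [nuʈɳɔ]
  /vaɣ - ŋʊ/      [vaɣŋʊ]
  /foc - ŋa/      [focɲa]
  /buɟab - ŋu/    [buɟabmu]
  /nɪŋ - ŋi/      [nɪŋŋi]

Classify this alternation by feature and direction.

Comparing underlying and surface forms, /ŋ/ → [ɳ] is the alternation; the neighbouring /ʈ/ is constant.
The change velar → retroflex matches the place of the preceding /ʈ/, identifying this as place assimilation.
Manner and voice are unchanged, so the assimilation is partial, not total.
Checking the remaining alternations: /ŋ/ → [ɲ] after /c/ (velar → palatal, matching palatal); /ŋ/ → [m] after /b/ (velar → bilabial, matching bilabial) — only place changes, and always toward the preceding segment.
Nothing changes in [vaɣŋʊ], [nɪŋŋi]: there the adjacent consonants already agree in place (/ŋ/ and /ɣ/ are both velar; /ŋ/ and /ŋ/ are both velar), so these forms are consistent with the same rule.
Since the segment that changes follows the conditioning segment, the assimilation is progressive.

progressive place assimilation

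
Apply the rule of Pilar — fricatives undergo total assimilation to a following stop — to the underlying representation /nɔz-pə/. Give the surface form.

[nɔppə]

/z/ is the segment targeted by the rule; it sits immediately before /p/, so it assimilates completely and surfaces as [p].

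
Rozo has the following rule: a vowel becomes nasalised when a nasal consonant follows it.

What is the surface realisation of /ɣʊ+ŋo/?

/ʊ/ sits next to the nasal /ŋ/ and is therefore nasalised to [ʊ̃].

[ɣʊ̃ŋo]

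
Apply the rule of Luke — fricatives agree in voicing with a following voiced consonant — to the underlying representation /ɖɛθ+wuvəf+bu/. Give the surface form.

/θ/ is a voiceless dental fricative. The following trigger /w/ is voiced, so /θ/ must become voiced as well.
The voiced dental fricative is [ð], so /θ/ → [ð].
The same rule applies at the second boundary: /f/ → [v] next to /b/.

[ɖɛðwuvəvbu]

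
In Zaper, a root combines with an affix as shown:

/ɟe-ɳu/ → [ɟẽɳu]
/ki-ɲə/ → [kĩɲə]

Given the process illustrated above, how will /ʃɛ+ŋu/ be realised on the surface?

The data show regressive nasality assimilation (vowel nasalisation): /e/ → [ẽ] before /ɳ/; /i/ → [ĩ] before /ɲ/ — a vowel is nasalised by an immediately following nasal consonant.
The vowel /ɛ/ is adjacent to the following nasal /ŋ/, so it acquires [+nasal] and surfaces as [ɛ̃].

[ʃɛ̃ŋu]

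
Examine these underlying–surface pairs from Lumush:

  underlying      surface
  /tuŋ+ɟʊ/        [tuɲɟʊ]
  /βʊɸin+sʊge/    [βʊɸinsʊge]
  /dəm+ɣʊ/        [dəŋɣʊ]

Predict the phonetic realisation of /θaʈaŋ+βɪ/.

The data show regressive place assimilation: /ŋ/ → [ɲ] before /ɟ/; /m/ → [ŋ] before /ɣ/. In each pair only place changes, matching the following consonant, while manner and voice stay constant.
No alternation appears in [βʊɸinsʊge]: there the adjacent consonants already agree in place (/n/ and /s/ are both alveolar), so this form is consistent with the same rule.
The rule targets /ŋ/ (voiced velar nasal), which sits before the trigger /β/ (bilabial).
The voiced bilabial nasal is [m], so /ŋ/ → [m].

[θaʈamβɪ]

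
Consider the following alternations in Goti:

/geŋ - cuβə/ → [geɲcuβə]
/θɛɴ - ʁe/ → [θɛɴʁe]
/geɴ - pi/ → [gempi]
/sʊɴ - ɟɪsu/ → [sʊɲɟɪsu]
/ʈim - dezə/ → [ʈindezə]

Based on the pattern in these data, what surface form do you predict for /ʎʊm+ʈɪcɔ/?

[ʎʊɳʈɪcɔ]

The data show regressive place assimilation: /ŋ/ → [ɲ] before /c/; /ɴ/ → [m] before /p/; /ɴ/ → [ɲ] before /ɟ/; /m/ → [n] before /d/. In each pair only place changes, matching the following consonant, while manner and voice stay constant.
Nothing changes in [θɛɴʁe]: there the adjacent consonants already agree in place (/ɴ/ and /ʁ/ are both uvular), so this form is consistent with the same rule.
/m/ is a voiced bilabial nasal. The following trigger /ʈ/ is retroflex, so /m/ must become retroflex as well.
A voiced retroflex nasal is [ɳ], so the surface segment is [ɳ].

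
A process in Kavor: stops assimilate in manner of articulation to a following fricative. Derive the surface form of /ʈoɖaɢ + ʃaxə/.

[ʈoɖaʁʃaxə]

/ɢ/ is a voiced uvular stop. The following trigger /ʃ/ is a fricative, so /ɢ/ must become a fricative as well.
A voiced uvular fricative is [ʁ], so the surface segment is [ʁ].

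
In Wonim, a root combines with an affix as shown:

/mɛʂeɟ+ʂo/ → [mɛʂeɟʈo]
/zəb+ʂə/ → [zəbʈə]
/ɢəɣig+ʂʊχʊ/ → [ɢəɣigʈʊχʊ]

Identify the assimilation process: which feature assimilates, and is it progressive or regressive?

progressive manner assimilation

The segment that alternates is /ʂ/, which surfaces as [ʈ] when adjacent to /ɟ/.
/ʂ/ is a fricative while /ɟ/ is a stop; the output [ʈ] is a stop, matching the trigger — so the feature that spreads is manner.
Place and voice are unchanged, so the assimilation is partial, not total.
The same holds elsewhere in the data: /ʂ/ → [ʈ] after /b/ (fricative → stop, matching a stop); /ʂ/ → [ʈ] after /g/ (fricative → stop, matching a stop) — only manner changes, and always toward the preceding segment.
The trigger is the preceding segment, so the direction is progressive (perseverative).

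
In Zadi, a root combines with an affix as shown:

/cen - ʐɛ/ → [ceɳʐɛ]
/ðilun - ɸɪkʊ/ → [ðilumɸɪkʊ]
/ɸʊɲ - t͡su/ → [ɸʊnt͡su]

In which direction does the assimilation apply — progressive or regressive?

Comparing underlying and surface forms, /n/ → [ɳ] is the alternation; the neighbouring /ʐ/ is constant.
The change alveolar → retroflex matches the place of the following /ʐ/, identifying this as place assimilation.
The other alternating forms pattern the same way: /n/ → [m] before /ɸ/ (alveolar → bilabial, matching bilabial); /ɲ/ → [n] before /t͡s/ (palatal → alveolar, matching alveolar) — only place changes, and always toward the following segment.
Since the segment that changes precedes the conditioning segment, the assimilation is regressive.

regressive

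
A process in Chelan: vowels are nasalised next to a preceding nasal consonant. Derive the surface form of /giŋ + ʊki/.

[giŋʊ̃ki]

/ʊ/ sits next to the nasal /ŋ/ and is therefore nasalised to [ʊ̃].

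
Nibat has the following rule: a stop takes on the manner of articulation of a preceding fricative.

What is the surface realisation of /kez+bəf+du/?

/b/ is a voiced bilabial stop. The preceding trigger /z/ is a fricative, so /b/ must become a fricative as well.
A voiced bilabial fricative is [β], so the surface segment is [β].
The same rule applies at the second boundary: /d/ → [z] next to /f/.

[kezβəfzu]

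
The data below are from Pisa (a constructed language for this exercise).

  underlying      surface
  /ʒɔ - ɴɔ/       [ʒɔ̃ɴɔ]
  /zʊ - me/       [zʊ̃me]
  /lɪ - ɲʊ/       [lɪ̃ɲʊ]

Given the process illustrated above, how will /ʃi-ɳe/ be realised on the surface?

[ʃĩɳe]

The data show regressive nasality assimilation (vowel nasalisation): /ɔ/ → [ɔ̃] before /ɴ/; /ʊ/ → [ʊ̃] before /m/; /ɪ/ → [ɪ̃] before /ɲ/ — a vowel is nasalised by an immediately following nasal consonant.
The vowel /i/ is adjacent to the following nasal /ɳ/, so it acquires [+nasal] and surfaces as [ĩ].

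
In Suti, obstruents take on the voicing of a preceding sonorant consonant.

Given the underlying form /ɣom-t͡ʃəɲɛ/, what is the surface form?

/t͡ʃ/ is a voiceless postalveolar affricate. The preceding trigger /m/ is voiced, so /t͡ʃ/ must become voiced as well.
A voiced postalveolar affricate is [d͡ʒ], so the surface segment is [d͡ʒ].

[ɣomd͡ʒəɲɛ]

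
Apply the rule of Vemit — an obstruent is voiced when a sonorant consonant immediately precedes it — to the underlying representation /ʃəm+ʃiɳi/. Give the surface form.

[ʃəmʒiɳi]

/ʃ/ is a voiceless postalveolar fricative. The preceding trigger /m/ is voiced, so /ʃ/ must become voiced as well.
A voiced postalveolar fricative is [ʒ], so the surface segment is [ʒ].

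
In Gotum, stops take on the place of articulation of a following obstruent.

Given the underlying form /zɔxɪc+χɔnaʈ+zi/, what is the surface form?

[zɔxɪqχɔnatzi]

The rule targets /c/ (voiceless palatal stop), which sits before the trigger /χ/ (uvular).
The voiceless uvular stop is [q], so /c/ → [q].
At the second juncture, /ʈ/ likewise becomes [t] adjacent to /z/.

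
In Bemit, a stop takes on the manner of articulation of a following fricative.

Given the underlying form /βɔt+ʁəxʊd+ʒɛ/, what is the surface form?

[βɔsʁəxʊzʒɛ]

The rule targets /t/ (voiceless alveolar stop), which sits before the trigger /ʁ/ (fricative).
The voiceless alveolar fricative is [s], so /t/ → [s].
The same rule applies at the second boundary: /d/ → [z] next to /ʒ/.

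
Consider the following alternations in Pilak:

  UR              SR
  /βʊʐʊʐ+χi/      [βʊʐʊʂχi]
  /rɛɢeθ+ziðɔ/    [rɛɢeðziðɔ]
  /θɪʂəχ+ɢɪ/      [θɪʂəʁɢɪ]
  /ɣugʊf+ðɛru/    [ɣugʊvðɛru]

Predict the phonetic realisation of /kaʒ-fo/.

[kaʃfo]

The data show regressive voicing assimilation: /ʐ/ → [ʂ] before /χ/; /θ/ → [ð] before /z/; /χ/ → [ʁ] before /ɢ/; /f/ → [v] before /ð/. In each pair only voicing changes, matching the following consonant, while place and manner stay constant.
The rule targets /ʒ/ (voiced postalveolar fricative), which sits before the trigger /f/ (voiceless).
A voiceless postalveolar fricative is [ʃ], so the surface segment is [ʃ].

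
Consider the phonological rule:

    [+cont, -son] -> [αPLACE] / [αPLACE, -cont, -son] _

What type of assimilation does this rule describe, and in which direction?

progressive place assimilation

The rule copies the place features (abbreviated [PLACE]) from the environment onto the target, so the assimilating feature is place.
Since the environment is written before the underscore, the trigger precedes the target; the direction is progressive.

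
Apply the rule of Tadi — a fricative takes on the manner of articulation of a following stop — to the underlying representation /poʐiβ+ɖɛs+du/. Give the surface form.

/β/ is a voiced bilabial fricative. The following trigger /ɖ/ is a stop, so /β/ must become a stop as well.
The voiced bilabial stop is [b], so /β/ → [b].
At the second juncture, /s/ likewise becomes [t] adjacent to /d/.

[poʐibɖɛtdu]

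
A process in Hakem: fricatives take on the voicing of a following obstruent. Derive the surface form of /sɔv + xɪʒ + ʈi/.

/v/ is a voiced labiodental fricative. The following trigger /x/ is voiceless, so /v/ must become voiceless as well.
The voiceless labiodental fricative is [f], so /v/ → [f].
The same rule applies at the second boundary: /ʒ/ → [ʃ] next to /ʈ/.

[sɔfxɪʃʈi]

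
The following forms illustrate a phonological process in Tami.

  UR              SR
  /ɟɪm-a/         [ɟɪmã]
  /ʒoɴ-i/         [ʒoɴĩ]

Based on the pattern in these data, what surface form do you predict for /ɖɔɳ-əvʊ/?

The data show progressive nasality assimilation (vowel nasalisation): /a/ → [ã] after /m/; /i/ → [ĩ] after /ɴ/ — a vowel is nasalised by an immediately preceding nasal consonant.
The vowel /ə/ is adjacent to the preceding nasal /ɳ/, so it acquires [+nasal] and surfaces as [ə̃].

[ɖɔɳə̃vʊ]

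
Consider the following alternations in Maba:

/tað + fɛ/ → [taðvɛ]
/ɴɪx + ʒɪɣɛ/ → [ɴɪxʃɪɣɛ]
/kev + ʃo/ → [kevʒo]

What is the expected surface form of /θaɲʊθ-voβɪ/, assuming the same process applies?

[θaɲʊθfoβɪ]

The data show progressive voicing assimilation: /f/ → [v] after /ð/; /ʒ/ → [ʃ] after /x/; /ʃ/ → [ʒ] after /v/. In each pair only voicing changes, matching the preceding consonant, while place and manner stay constant.
/v/ is a voiced labiodental fricative. The preceding trigger /θ/ is voiceless, so /v/ must become voiceless as well.
A voiceless labiodental fricative is [f], so the surface segment is [f].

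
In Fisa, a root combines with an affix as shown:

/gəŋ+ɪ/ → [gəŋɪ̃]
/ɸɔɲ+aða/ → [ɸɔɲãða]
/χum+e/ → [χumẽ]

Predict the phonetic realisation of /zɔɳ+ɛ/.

The data show progressive nasality assimilation (vowel nasalisation): /ɪ/ → [ɪ̃] after /ŋ/; /a/ → [ã] after /ɲ/; /e/ → [ẽ] after /m/ — a vowel is nasalised by an immediately preceding nasal consonant.
/ɛ/ sits next to the nasal /ɳ/ and is therefore nasalised to [ɛ̃].

[zɔɳɛ̃]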